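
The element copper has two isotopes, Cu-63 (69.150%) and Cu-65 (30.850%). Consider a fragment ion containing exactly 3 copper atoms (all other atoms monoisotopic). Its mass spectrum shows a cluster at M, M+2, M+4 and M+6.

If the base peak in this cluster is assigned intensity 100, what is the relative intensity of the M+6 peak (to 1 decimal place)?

6.6

(0.69150 + 0.30850)^3 gives M 0.3307, M+2 0.4425, M+4 0.1974, M+6 0.0294; the largest is M+2.
P(M+2) = C(3,1) × 0.69150^2 × 0.30850^1 = 3 × 0.47817225 × 0.3085 = 0.442548 (base)
P(M+6) = C(3,3) × 0.69150^0 × 0.30850^3 = 1 × 1.0000 × 0.02936064 = 0.029361
Relative intensity = 0.029361 / 0.442548 × 100 = 6.6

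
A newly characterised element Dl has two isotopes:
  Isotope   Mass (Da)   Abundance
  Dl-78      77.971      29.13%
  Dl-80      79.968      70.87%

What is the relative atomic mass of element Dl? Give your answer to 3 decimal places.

Ar = Σ fᵢ·mᵢ = 0.2913 × 77.971 + 0.7087 × 79.968
= 22.7130 + 56.6733 = 79.3863 Da

79.386 Da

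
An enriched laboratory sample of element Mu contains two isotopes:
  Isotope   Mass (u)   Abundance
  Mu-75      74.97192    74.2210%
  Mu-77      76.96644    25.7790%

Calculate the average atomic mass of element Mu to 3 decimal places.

Weight each isotope mass by its fractional abundance: 0.742210 × 74.97192 + 0.257790 × 76.96644
= 55.644909 + 19.841179 = 75.486088 u

75.486 u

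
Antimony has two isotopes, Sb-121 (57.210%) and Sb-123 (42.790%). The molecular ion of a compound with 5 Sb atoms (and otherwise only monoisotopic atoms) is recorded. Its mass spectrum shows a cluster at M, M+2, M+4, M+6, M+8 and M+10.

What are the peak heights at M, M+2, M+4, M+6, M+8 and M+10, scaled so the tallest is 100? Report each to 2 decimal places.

17.88 : 66.85 : 100.00 : 74.79 : 27.97 : 4.18

The 5 Sb atoms are independent, so intensities follow the terms of (0.57210 + 0.42790)^5.
P(M) = 0.57210^5 = 0.061286
P(M+2) = 5 × 0.57210^4 × 0.42790^1 = 0.229192
P(M+4) = 10 × 0.57210^3 × 0.42790^2 = 0.342847
P(M+6) = 10 × 0.57210^2 × 0.42790^3 = 0.256431
P(M+8) = 5 × 0.57210^1 × 0.42790^4 = 0.095898
P(M+10) = 0.42790^5 = 0.014345
The M+4 peak is largest (0.342847); scaling to 100 gives 17.88 : 66.85 : 100.00 : 74.79 : 27.97 : 4.18.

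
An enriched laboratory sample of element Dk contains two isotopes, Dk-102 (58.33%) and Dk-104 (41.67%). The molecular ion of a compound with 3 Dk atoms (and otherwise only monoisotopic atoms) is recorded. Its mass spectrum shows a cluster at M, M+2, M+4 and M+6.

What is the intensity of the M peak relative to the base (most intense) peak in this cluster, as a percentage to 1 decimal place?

Term probabilities: M 0.1985, M+2 0.4253, M+4 0.3039, M+6 0.0724. Base peak = M+2.
P(M+2) = C(3,1) × 0.5833^2 × 0.4167^1 = 3 × 0.34023889 × 0.4167 = 0.425333 (base)
P(M) = C(3,0) × 0.5833^3 × 0.4167^0 = 1 × 0.19846134 × 1.0000 = 0.198461
Relative intensity = 0.198461 / 0.425333 × 100 = 46.7

46.7%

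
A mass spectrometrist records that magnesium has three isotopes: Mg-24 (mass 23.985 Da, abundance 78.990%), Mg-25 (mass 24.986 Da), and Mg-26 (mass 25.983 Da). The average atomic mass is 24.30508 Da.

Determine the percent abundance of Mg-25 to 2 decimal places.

10.00%

Let x and y be the fractions of Mg-25 and Mg-26. Then x + y = 1 − 0.78990 = 0.21010 and 24.986x + 25.983y = 24.30508 − 0.78990×23.985 = 5.3593285.
Substituting: 24.986x + 25.983(0.21010 − x) = 5.3593285
(24.986 − 25.983)x = -0.0996998  ⇒  x = 0.10000, y = 0.11010
Mg-25: 10.00%, Mg-26: 11.01%.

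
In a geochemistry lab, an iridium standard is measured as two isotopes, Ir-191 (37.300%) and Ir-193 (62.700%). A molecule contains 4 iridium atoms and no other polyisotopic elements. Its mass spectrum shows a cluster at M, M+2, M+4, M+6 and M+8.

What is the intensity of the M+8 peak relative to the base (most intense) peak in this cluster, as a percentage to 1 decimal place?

Term probabilities: M 0.0194, M+2 0.1302, M+4 0.3282, M+6 0.3678, M+8 0.1546. Base peak = M+6.
P(M+6) = C(4,3) × 0.37300^1 × 0.62700^3 = 4 × 0.3730 × 0.24649188 = 0.367766 (base)
P(M+8) = C(4,4) × 0.37300^0 × 0.62700^4 = 1 × 1.0000 × 0.15455041 = 0.154550
Relative intensity = 0.154550 / 0.367766 × 100 = 42.0

42.0%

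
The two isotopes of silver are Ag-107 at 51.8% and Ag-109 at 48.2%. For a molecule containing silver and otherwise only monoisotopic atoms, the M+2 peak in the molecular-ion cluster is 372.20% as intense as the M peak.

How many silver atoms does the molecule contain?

4

The M+2/M ratio from n Ag atoms is n · q/p = n · 0.482/0.518.
n = 3.7220 × 0.518/0.482 = 4.00 ≈ 4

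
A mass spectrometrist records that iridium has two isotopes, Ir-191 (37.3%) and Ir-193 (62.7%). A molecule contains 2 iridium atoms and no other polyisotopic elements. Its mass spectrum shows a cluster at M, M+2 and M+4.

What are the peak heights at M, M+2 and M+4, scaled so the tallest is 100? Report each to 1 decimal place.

Expanding (0.373 + 0.627)^2:
P(M) = 0.373^2 = 0.139129
P(M+2) = 2 × 0.373^1 × 0.627^1 = 0.467742
P(M+4) = 0.627^2 = 0.393129
The M+2 peak is largest (0.467742); scaling to 100 gives 29.7 : 100.0 : 84.0.

29.7 : 100.0 : 84.0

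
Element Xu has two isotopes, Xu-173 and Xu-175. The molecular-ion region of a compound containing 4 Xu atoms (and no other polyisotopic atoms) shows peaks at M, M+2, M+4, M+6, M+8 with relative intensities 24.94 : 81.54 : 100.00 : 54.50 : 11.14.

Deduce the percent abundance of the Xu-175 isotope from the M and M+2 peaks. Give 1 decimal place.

Write p for the Xu-173 fraction. I(M+2)/I(M) = [C(4,1)·p^3·(1−p)] / p^4 = 4·(1−p)/p = 81.54/24.94 = 3.2694
(1−p)/p = 3.2694/4 = 0.8174  ⇒  p = 1/(1 + 0.8174) = 0.5502
Xu-173: 55.0%, Xu-175: 45.0%.

45.0%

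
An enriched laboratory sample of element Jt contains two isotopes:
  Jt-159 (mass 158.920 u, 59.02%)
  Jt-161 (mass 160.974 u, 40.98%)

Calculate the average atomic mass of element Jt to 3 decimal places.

The abundance-weighted mean is 0.5902 × 158.920 + 0.4098 × 160.974
= 93.7946 + 65.9671 = 159.7617 u

159.762 u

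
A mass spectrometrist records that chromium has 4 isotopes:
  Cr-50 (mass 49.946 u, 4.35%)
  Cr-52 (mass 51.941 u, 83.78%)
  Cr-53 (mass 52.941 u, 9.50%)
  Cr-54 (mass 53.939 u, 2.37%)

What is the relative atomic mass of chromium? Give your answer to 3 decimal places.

The abundance-weighted mean is 0.0435 × 49.946 + 0.8378 × 51.941 + 0.0950 × 52.941 + 0.0237 × 53.939
= 2.1727 + 43.5162 + 5.0294 + 1.2784 = 51.9967 u

51.997 u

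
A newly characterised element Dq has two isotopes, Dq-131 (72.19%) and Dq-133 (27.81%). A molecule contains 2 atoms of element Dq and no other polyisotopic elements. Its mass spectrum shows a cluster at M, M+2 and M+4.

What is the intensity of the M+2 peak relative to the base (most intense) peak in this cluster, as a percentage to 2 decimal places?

Binomial terms of (0.7219 + 0.2781)^2: M 0.5211, M+2 0.4015, M+4 0.0773 → M is the base peak.
P(M) = C(2,0) × 0.7219^2 × 0.2781^0 = 1 × 0.52113961 × 1.0000 = 0.521140 (base)
P(M+2) = C(2,1) × 0.7219^1 × 0.2781^1 = 2 × 0.7219 × 0.2781 = 0.401521
Relative intensity = 0.401521 / 0.521140 × 100 = 77.05

77.05%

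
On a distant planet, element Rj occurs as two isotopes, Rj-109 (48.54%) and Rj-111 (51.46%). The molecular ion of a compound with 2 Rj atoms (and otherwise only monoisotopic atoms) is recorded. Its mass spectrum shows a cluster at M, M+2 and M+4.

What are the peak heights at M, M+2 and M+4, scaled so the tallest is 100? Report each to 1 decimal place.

Expanding (0.4854 + 0.5146)^2:
P(M) = 0.4854^2 = 0.235613
P(M+2) = 2 × 0.4854^1 × 0.5146^1 = 0.499574
P(M+4) = 0.5146^2 = 0.264813
The M+2 peak is largest (0.499574); scaling to 100 gives 47.2 : 100.0 : 53.0.

47.2 : 100.0 : 53.0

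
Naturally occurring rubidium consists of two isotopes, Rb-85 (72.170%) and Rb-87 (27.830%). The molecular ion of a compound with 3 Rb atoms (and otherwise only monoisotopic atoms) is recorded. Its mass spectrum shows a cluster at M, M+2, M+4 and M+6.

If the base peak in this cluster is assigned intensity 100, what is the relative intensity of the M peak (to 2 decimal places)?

Binomial terms of (0.72170 + 0.27830)^3: M 0.3759, M+2 0.4349, M+4 0.1677, M+6 0.0216 → M+2 is the base peak.
P(M+2) = C(3,1) × 0.72170^2 × 0.27830^1 = 3 × 0.52085089 × 0.2783 = 0.434858 (base)
P(M) = C(3,0) × 0.72170^3 × 0.27830^0 = 1 × 0.37589809 × 1.0000 = 0.375898
Relative intensity = 0.375898 / 0.434858 × 100 = 86.44

86.44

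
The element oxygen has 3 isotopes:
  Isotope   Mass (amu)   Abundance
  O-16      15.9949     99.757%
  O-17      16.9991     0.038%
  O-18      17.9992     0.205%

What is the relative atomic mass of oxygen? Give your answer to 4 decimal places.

15.9994 amu

The abundance-weighted mean is 0.99757 × 15.9949 + 0.00038 × 16.9991 + 0.00205 × 17.9992
= 15.95603 + 0.00646 + 0.03690 = 15.99939 amu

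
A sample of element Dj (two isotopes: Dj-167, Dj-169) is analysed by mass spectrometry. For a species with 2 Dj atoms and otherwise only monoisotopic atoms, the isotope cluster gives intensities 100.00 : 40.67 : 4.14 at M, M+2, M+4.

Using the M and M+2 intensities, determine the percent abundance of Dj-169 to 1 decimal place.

If p is the fraction of Dj that is Dj-167, then I(M+2)/I(M) = [C(2,1)·p^1·(1−p)] / p^2 = 2·(1−p)/p = 40.67/100.00 = 0.4067
(1−p)/p = 0.4067/2 = 0.2034  ⇒  p = 1/(1 + 0.2034) = 0.8310
Dj-167: 83.1%, Dj-169: 16.9%.

16.9%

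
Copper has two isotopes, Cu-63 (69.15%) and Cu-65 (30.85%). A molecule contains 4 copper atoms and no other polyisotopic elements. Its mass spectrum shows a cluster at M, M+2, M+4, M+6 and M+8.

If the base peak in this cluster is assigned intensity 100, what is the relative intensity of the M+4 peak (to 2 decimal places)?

Binomial terms of (0.6915 + 0.3085)^4: M 0.2286, M+2 0.4080, M+4 0.2731, M+6 0.0812, M+8 0.0091 → M+2 is the base peak.
P(M+2) = C(4,1) × 0.6915^3 × 0.3085^1 = 4 × 0.33065611 × 0.3085 = 0.408030 (base)
P(M+4) = C(4,2) × 0.6915^2 × 0.3085^2 = 6 × 0.47817225 × 0.09517225 = 0.273052
Relative intensity = 0.273052 / 0.408030 × 100 = 66.92

66.92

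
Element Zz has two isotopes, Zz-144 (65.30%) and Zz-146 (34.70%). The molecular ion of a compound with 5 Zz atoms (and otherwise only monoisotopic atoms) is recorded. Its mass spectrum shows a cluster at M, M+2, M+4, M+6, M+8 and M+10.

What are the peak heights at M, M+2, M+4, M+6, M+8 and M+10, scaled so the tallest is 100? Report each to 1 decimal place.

Each Zz atom is independently Zz-144 (p = 0.6530) or Zz-146 (q = 0.3470); the cluster is the binomial expansion (p + q)^5.
P(M) = 0.6530^5 = 0.118731
P(M+2) = 5 × 0.6530^4 × 0.3470^1 = 0.315466
P(M+4) = 10 × 0.6530^3 × 0.3470^2 = 0.335273
P(M+6) = 10 × 0.6530^2 × 0.3470^3 = 0.178162
P(M+8) = 5 × 0.6530^1 × 0.3470^4 = 0.047337
P(M+10) = 0.3470^5 = 0.005031
The M+4 peak is largest (0.335273); scaling to 100 gives 35.4 : 94.1 : 100.0 : 53.1 : 14.1 : 1.5.

35.4 : 94.1 : 100.0 : 53.1 : 14.1 : 1.5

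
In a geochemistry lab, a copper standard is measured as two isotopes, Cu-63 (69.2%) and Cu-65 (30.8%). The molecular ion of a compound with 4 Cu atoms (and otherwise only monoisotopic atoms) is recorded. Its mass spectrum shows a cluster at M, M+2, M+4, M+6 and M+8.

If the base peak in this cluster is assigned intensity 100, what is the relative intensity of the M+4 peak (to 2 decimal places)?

Term probabilities: M 0.2293, M+2 0.4083, M+4 0.2726, M+6 0.0809, M+8 0.0090. Base peak = M+2.
P(M+2) = C(4,1) × 0.692^3 × 0.308^1 = 4 × 0.33137389 × 0.3080 = 0.408253 (base)
P(M+4) = C(4,2) × 0.692^2 × 0.308^2 = 6 × 0.478864 × 0.094864 = 0.272562
Relative intensity = 0.272562 / 0.408253 × 100 = 66.76

66.76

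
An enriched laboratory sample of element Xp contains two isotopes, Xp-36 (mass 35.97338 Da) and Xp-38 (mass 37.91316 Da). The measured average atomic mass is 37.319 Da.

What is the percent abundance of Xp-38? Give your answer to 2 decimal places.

With x = fraction of Xp-36 (so Xp-38 is 1 − x):
35.97338·x + 37.91316·(1 − x) = 37.319
(35.97338 − 37.91316)·x = 37.319 − 37.91316
x = -0.59416 / -1.93978 = 0.30630 → 30.63% Xp-36, 69.37% Xp-38.

69.37%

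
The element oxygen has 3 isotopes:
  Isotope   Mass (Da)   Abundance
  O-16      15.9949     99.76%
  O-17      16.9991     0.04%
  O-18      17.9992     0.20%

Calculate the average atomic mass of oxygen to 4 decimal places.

15.9993 Da

Weight each isotope mass by its fractional abundance: 0.9976 × 15.9949 + 0.0004 × 16.9991 + 0.0020 × 17.9992
= 15.95651 + 0.00680 + 0.03600 = 15.99931 Da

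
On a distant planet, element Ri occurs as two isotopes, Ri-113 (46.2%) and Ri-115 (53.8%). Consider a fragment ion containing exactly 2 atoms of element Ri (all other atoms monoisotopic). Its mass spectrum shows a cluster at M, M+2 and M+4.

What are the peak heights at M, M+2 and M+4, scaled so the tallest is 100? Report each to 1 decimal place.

42.9 : 100.0 : 58.2

The 2 Ri atoms are independent, so intensities follow the terms of (0.462 + 0.538)^2.
P(M) = 0.462^2 = 0.213444
P(M+2) = 2 × 0.462^1 × 0.538^1 = 0.497112
P(M+4) = 0.538^2 = 0.289444
The M+2 peak is largest (0.497112); scaling to 100 gives 42.9 : 100.0 : 58.2.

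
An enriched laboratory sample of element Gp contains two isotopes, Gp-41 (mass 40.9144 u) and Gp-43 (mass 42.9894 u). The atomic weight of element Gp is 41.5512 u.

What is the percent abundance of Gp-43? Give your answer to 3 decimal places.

30.689%

With x = fraction of Gp-41 (so Gp-43 is 1 − x):
40.9144·x + 42.9894·(1 − x) = 41.5512
(40.9144 − 42.9894)·x = 41.5512 − 42.9894
x = -1.4382 / -2.0750 = 0.69311 → 69.311% Gp-41, 30.689% Gp-43.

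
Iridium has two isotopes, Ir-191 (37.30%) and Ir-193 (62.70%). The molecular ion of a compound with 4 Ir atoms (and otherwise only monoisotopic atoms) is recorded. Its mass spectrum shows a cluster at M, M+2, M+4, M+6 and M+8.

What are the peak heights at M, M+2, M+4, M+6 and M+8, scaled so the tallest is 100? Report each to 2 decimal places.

The 4 Ir atoms are independent, so intensities follow the terms of (0.3730 + 0.6270)^4.
P(M) = 0.3730^4 = 0.019357
P(M+2) = 4 × 0.3730^3 × 0.6270^1 = 0.130153
P(M+4) = 6 × 0.3730^2 × 0.6270^2 = 0.328174
P(M+6) = 4 × 0.3730^1 × 0.6270^3 = 0.367766
P(M+8) = 0.6270^4 = 0.154550
The M+6 peak is largest (0.367766); scaling to 100 gives 5.26 : 35.39 : 89.23 : 100.00 : 42.02.

5.26 : 35.39 : 89.23 : 100.00 : 42.02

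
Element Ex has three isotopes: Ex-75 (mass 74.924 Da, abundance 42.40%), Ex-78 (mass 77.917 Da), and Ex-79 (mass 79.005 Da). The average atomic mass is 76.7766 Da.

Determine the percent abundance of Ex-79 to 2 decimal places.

Let x and y be the fractions of Ex-78 and Ex-79. Then x + y = 1 − 0.4240 = 0.5760 and 77.917x + 79.005y = 76.7766 − 0.4240×74.924 = 45.008824.
Substituting: 77.917x + 79.005(0.5760 − x) = 45.008824
(77.917 − 79.005)x = -0.498056  ⇒  x = 0.45777, y = 0.11823
Ex-78: 45.78%, Ex-79: 11.82%.

11.82%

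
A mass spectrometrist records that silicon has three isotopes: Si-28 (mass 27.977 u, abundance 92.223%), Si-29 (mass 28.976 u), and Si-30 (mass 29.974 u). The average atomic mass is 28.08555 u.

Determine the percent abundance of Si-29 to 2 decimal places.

4.69%

The remaining 7.777% is split between Si-29 (fraction x) and Si-30 (fraction 0.07777 − x).
Substituting: 28.976x + 29.974(0.07777 − x) = 2.28432129
(28.976 − 29.974)x = -0.04675669  ⇒  x = 0.04685, y = 0.03092
Si-29: 4.69%, Si-30: 3.09%.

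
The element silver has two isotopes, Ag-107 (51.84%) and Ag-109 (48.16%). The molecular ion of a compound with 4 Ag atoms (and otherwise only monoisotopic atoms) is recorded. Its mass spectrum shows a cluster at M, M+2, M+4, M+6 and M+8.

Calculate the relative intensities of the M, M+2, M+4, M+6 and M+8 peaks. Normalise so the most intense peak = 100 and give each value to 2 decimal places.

19.31 : 71.76 : 100.00 : 61.93 : 14.38

Each Ag atom is independently Ag-107 (p = 0.5184) or Ag-109 (q = 0.4816); the cluster is the binomial expansion (p + q)^4.
P(M) = 0.5184^4 = 0.072220
P(M+2) = 4 × 0.5184^3 × 0.4816^1 = 0.268375
P(M+4) = 6 × 0.5184^2 × 0.4816^2 = 0.373985
P(M+6) = 4 × 0.5184^1 × 0.4816^3 = 0.231624
P(M+8) = 0.4816^4 = 0.053795
The M+4 peak is largest (0.373985); scaling to 100 gives 19.31 : 71.76 : 100.00 : 61.93 : 14.38.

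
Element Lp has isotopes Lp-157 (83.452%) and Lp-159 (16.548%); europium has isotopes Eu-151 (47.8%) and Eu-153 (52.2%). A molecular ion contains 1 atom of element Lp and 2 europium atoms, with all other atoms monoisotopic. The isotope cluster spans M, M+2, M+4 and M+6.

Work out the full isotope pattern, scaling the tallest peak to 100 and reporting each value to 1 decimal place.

Element Lp pattern (n=1): 0.83452 : 0.16548
Europium pattern (n=2): 0.228484 : 0.499032 : 0.272484
Convolve the two distributions (both contribute in 2-u steps):
  M: 0.83452×0.228484 = 0.190674
  M+2: 0.83452×0.499032 + 0.16548×0.228484 = 0.454262
  M+4: 0.83452×0.272484 + 0.16548×0.499032 = 0.309973
  M+6: 0.16548×0.272484 = 0.045091
Scale to base peak (0.454262) = 100: 42.0 : 100.0 : 68.2 : 9.9

42.0 : 100.0 : 68.2 : 9.9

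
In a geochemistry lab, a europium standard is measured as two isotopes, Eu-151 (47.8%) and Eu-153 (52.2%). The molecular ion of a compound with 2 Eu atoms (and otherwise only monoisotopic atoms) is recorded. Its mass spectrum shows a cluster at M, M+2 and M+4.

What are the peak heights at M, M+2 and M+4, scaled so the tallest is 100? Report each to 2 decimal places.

45.79 : 100.00 : 54.60

Expanding (0.478 + 0.522)^2:
P(M) = 0.478^2 = 0.228484
P(M+2) = 2 × 0.478^1 × 0.522^1 = 0.499032
P(M+4) = 0.522^2 = 0.272484
The M+2 peak is largest (0.499032); scaling to 100 gives 45.79 : 100.00 : 54.60.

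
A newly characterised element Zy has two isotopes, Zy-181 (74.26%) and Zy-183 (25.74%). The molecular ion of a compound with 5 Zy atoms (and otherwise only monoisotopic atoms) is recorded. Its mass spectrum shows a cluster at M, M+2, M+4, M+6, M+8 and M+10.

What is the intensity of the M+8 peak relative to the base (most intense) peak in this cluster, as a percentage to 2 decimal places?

4.16%

Term probabilities: M 0.2258, M+2 0.3914, M+4 0.2713, M+6 0.0940, M+8 0.0163, M+10 0.0011. Base peak = M+2.
P(M+2) = C(5,1) × 0.7426^4 × 0.2574^1 = 5 × 0.30410235 × 0.2574 = 0.391380 (base)
P(M+8) = C(5,4) × 0.7426^1 × 0.2574^4 = 5 × 0.7426 × 0.00438969 = 0.016299
Relative intensity = 0.016299 / 0.391380 × 100 = 4.16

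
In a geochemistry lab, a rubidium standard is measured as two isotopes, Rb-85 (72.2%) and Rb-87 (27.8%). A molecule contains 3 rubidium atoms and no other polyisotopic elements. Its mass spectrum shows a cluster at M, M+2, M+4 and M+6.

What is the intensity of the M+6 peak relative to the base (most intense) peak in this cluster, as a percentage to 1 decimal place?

4.9%

Binomial terms of (0.722 + 0.278)^3: M 0.3764, M+2 0.4348, M+4 0.1674, M+6 0.0215 → M+2 is the base peak.
P(M+2) = C(3,1) × 0.722^2 × 0.278^1 = 3 × 0.521284 × 0.2780 = 0.434751 (base)
P(M+6) = C(3,3) × 0.722^0 × 0.278^3 = 1 × 1.0000 × 0.02148495 = 0.021485
Relative intensity = 0.021485 / 0.434751 × 100 = 4.9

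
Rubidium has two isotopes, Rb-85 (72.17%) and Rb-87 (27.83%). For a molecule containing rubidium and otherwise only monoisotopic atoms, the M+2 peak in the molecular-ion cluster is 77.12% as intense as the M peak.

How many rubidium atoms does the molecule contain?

2

For n independent Rb atoms, I(M+2)/I(M) = n · (abundance Rb-87) / (abundance Rb-85) = n · 0.2783/0.7217.
n = 0.7712 × 0.7217/0.2783 = 2.00 ≈ 2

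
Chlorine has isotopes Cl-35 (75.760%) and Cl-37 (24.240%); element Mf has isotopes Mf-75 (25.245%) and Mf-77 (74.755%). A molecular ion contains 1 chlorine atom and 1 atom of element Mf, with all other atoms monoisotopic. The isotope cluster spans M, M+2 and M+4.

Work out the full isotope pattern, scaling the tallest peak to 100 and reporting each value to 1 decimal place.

30.5 : 100.0 : 28.9

Chlorine pattern (n=1): 0.7576 : 0.2424
Element Mf pattern (n=1): 0.25245 : 0.74755
Convolve the two distributions (both contribute in 2-u steps):
  M: 0.7576×0.25245 = 0.191256
  M+2: 0.7576×0.74755 + 0.2424×0.25245 = 0.627538
  M+4: 0.2424×0.74755 = 0.181206
Scale to base peak (0.627538) = 100: 30.5 : 100.0 : 28.9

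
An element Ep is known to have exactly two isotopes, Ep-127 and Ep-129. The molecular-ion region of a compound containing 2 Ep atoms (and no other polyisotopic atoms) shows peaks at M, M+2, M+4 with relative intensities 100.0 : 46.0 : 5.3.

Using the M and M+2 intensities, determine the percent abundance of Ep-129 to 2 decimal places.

18.70%

Let p = fractional abundance of Ep-127. I(M+2)/I(M) = [C(2,1)·p^1·(1−p)] / p^2 = 2·(1−p)/p = 46.0/100.0 = 0.4600
(1−p)/p = 0.4600/2 = 0.2300  ⇒  p = 1/(1 + 0.2300) = 0.8130
Ep-127: 81.30%, Ep-129: 18.70%.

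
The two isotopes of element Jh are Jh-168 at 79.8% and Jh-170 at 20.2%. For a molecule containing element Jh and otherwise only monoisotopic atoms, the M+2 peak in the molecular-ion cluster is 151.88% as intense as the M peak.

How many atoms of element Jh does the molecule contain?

For n independent Jh atoms, I(M+2)/I(M) = n · (abundance Jh-170) / (abundance Jh-168) = n · 0.202/0.798.
n = 1.5188 × 0.798/0.202 = 6.00 ≈ 6

6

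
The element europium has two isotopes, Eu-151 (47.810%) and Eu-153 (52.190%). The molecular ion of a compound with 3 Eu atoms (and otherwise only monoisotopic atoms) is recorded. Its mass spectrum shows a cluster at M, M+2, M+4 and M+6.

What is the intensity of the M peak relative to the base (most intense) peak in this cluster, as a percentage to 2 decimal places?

(0.47810 + 0.52190)^3 gives M 0.1093, M+2 0.3579, M+4 0.3907, M+6 0.1422; the largest is M+4.
P(M+4) = C(3,2) × 0.47810^1 × 0.52190^2 = 3 × 0.4781 × 0.27237961 = 0.390674 (base)
P(M) = C(3,0) × 0.47810^3 × 0.52190^0 = 1 × 0.10928391 × 1.0000 = 0.109284
Relative intensity = 0.109284 / 0.390674 × 100 = 27.97

27.97%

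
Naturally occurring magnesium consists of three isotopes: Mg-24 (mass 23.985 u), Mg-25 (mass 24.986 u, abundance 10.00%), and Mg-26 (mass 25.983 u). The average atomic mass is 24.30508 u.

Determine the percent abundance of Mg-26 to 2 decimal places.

Let x and y be the fractions of Mg-24 and Mg-26. Then x + y = 1 − 0.1000 = 0.9000 and 23.985x + 25.983y = 24.30508 − 0.1000×24.986 = 21.80648.
Substituting: 23.985x + 25.983(0.9000 − x) = 21.80648
(23.985 − 25.983)x = -1.57822  ⇒  x = 0.78990, y = 0.11010
Mg-24: 78.99%, Mg-26: 11.01%.

11.01%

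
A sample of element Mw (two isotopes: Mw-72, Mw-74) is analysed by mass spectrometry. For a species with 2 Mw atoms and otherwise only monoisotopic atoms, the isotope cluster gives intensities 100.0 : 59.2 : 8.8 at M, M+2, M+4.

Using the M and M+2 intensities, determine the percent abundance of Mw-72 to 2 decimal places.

77.16%

Write p for the Mw-72 fraction. I(M+2)/I(M) = [C(2,1)·p^1·(1−p)] / p^2 = 2·(1−p)/p = 59.2/100.0 = 0.5920
(1−p)/p = 0.5920/2 = 0.2960  ⇒  p = 1/(1 + 0.2960) = 0.7716
Mw-72: 77.16%, Mw-74: 22.84%.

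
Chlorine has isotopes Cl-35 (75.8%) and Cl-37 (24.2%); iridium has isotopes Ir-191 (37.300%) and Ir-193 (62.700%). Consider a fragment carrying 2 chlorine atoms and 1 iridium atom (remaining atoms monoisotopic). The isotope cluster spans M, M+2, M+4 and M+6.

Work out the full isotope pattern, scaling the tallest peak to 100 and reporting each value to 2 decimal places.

Chlorine pattern (n=2): 0.574564 : 0.366872 : 0.058564
Iridium pattern (n=1): 0.3730 : 0.6270
Convolve the two distributions (both contribute in 2-u steps):
  M: 0.574564×0.3730 = 0.214312
  M+2: 0.574564×0.6270 + 0.366872×0.3730 = 0.497095
  M+4: 0.366872×0.6270 + 0.058564×0.3730 = 0.251873
  M+6: 0.058564×0.6270 = 0.036720
Scale to base peak (0.497095) = 100: 43.11 : 100.00 : 50.67 : 7.39

43.11 : 100.00 : 50.67 : 7.39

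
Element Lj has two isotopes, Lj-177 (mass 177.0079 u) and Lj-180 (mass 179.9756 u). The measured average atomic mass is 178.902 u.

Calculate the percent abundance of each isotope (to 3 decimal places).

Writing the weighted mean with unknown fraction x of Lj-177:
177.0079·x + 179.9756·(1 − x) = 178.902
(177.0079 − 179.9756)·x = 178.902 − 179.9756
x = -1.0736 / -2.9677 = 0.36176 → 36.176% Lj-177, 63.824% Lj-180.

Lj-177: 36.176%, Lj-180: 63.824%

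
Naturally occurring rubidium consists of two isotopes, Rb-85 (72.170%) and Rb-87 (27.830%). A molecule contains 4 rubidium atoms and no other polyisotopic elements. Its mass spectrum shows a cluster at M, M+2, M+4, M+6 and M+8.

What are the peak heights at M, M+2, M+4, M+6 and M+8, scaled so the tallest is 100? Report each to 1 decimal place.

64.8 : 100.0 : 57.8 : 14.9 : 1.4

Expanding (0.72170 + 0.27830)^4:
P(M) = 0.72170^4 = 0.271286
P(M+2) = 4 × 0.72170^3 × 0.27830^1 = 0.418450
P(M+4) = 6 × 0.72170^2 × 0.27830^2 = 0.242042
P(M+6) = 4 × 0.72170^1 × 0.27830^3 = 0.062224
P(M+8) = 0.27830^4 = 0.005999
The M+2 peak is largest (0.418450); scaling to 100 gives 64.8 : 100.0 : 57.8 : 14.9 : 1.4.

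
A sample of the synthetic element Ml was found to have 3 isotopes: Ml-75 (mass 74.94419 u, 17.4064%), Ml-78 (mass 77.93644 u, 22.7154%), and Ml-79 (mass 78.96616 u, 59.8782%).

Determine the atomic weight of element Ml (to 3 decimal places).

Ar = Σ fᵢ·mᵢ = 0.174064 × 74.94419 + 0.227154 × 77.93644 + 0.598782 × 78.96616
= 13.045085 + 17.703574 + 47.283515 = 78.032174 u

78.032 u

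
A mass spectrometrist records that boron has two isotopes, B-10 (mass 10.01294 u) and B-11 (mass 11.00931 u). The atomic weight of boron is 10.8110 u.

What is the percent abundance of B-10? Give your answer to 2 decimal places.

19.90%

With x = fraction of B-10 (so B-11 is 1 − x):
10.01294·x + 11.00931·(1 − x) = 10.8110
(10.01294 − 11.00931)·x = 10.8110 − 11.00931
x = -0.19831 / -0.99637 = 0.19903 → 19.90% B-10, 80.10% B-11.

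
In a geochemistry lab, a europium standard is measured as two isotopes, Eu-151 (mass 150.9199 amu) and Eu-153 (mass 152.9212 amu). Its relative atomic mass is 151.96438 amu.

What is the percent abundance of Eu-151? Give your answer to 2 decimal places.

Let x be the fractional abundance of Eu-151; then Eu-153 has abundance 1 − x.
150.9199·x + 152.9212·(1 − x) = 151.96438
(150.9199 − 152.9212)·x = 151.96438 − 152.9212
x = -0.95682 / -2.0013 = 0.47810 → 47.81% Eu-151, 52.19% Eu-153.

47.81%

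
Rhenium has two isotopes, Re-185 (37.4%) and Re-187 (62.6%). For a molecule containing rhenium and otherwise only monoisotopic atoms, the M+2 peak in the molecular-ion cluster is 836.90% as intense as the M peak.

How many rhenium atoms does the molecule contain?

For n independent Re atoms, I(M+2)/I(M) = n · (abundance Re-187) / (abundance Re-185) = n · 0.626/0.374.
n = 8.3690 × 0.374/0.626 = 5.00 ≈ 5

5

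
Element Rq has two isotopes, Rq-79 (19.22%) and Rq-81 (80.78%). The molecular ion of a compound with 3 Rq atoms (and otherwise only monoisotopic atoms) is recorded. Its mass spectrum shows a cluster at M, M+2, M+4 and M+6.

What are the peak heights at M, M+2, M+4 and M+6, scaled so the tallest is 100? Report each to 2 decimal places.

1.35 : 16.98 : 71.38 : 100.00

Each Rq atom is independently Rq-79 (p = 0.1922) or Rq-81 (q = 0.8078); the cluster is the binomial expansion (p + q)^3.
P(M) = 0.1922^3 = 0.007100
P(M+2) = 3 × 0.1922^2 × 0.8078^1 = 0.089522
P(M+4) = 3 × 0.1922^1 × 0.8078^2 = 0.376255
P(M+6) = 0.8078^3 = 0.527122
The M+6 peak is largest (0.527122); scaling to 100 gives 1.35 : 16.98 : 71.38 : 100.00.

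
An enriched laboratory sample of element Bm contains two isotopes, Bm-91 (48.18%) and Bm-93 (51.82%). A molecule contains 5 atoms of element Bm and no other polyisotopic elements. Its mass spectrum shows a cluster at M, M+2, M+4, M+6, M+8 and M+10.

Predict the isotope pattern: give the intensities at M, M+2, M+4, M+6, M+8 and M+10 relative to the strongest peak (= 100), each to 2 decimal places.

Expanding (0.4818 + 0.5182)^5:
P(M) = 0.4818^5 = 0.025962
P(M+2) = 5 × 0.4818^4 × 0.5182^1 = 0.139616
P(M+4) = 10 × 0.4818^3 × 0.5182^2 = 0.300328
P(M+6) = 10 × 0.4818^2 × 0.5182^3 = 0.323017
P(M+8) = 5 × 0.4818^1 × 0.5182^4 = 0.173711
P(M+10) = 0.5182^5 = 0.037367
The M+6 peak is largest (0.323017); scaling to 100 gives 8.04 : 43.22 : 92.98 : 100.00 : 53.78 : 11.57.

8.04 : 43.22 : 92.98 : 100.00 : 53.78 : 11.57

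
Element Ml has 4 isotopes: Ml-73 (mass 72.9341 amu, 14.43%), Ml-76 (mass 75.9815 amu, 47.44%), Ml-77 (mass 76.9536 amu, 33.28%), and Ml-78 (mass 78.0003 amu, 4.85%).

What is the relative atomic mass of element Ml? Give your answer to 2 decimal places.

The abundance-weighted mean is 0.1443 × 72.9341 + 0.4744 × 75.9815 + 0.3328 × 76.9536 + 0.0485 × 78.0003
= 10.52439 + 36.04562 + 25.61016 + 3.78301 = 75.96318 amu

75.96 amu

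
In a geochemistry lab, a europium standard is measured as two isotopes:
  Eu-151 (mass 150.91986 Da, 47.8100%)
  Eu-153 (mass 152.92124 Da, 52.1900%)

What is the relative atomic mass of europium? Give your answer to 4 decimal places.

151.9644 Da

The abundance-weighted mean is 0.478100 × 150.91986 + 0.521900 × 152.92124
= 72.154785 + 79.809595 = 151.964380 Da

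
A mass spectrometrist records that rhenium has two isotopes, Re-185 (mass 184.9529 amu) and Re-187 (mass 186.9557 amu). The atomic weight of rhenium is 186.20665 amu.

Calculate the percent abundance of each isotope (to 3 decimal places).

Writing the weighted mean with unknown fraction x of Re-185:
184.9529·x + 186.9557·(1 − x) = 186.20665
(184.9529 − 186.9557)·x = 186.20665 − 186.9557
x = -0.74905 / -2.0028 = 0.37400 → 37.400% Re-185, 62.600% Re-187.

Re-185: 37.400%, Re-187: 62.600%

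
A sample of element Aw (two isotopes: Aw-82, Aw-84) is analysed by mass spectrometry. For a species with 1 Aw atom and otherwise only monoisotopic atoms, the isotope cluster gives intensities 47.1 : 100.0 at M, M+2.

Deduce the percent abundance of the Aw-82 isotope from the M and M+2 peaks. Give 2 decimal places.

Let p = fractional abundance of Aw-82. I(M+2)/I(M) = [C(1,1)·p^0·(1−p)] / p^1 = 1·(1−p)/p = 100.0/47.1 = 2.1231
(1−p)/p = 2.1231/1 = 2.1231  ⇒  p = 1/(1 + 2.1231) = 0.3202
Aw-82: 32.02%, Aw-84: 67.98%.

32.02%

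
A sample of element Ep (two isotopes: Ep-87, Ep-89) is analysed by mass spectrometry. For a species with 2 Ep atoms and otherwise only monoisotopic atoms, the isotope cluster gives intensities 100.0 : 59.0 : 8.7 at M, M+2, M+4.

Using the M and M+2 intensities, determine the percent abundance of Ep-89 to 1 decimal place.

22.8%

Write p for the Ep-87 fraction. I(M+2)/I(M) = [C(2,1)·p^1·(1−p)] / p^2 = 2·(1−p)/p = 59.0/100.0 = 0.5900
(1−p)/p = 0.5900/2 = 0.2950  ⇒  p = 1/(1 + 0.2950) = 0.7722
Ep-87: 77.2%, Ep-89: 22.8%.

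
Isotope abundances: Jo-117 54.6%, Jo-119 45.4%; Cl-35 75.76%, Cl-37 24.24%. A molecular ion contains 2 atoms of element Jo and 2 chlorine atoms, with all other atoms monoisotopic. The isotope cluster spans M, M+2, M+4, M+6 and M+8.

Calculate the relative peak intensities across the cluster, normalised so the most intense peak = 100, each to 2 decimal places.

43.42 : 100.00 : 80.68 : 26.60 : 3.07

Element Jo pattern (n=2): 0.298116 : 0.495768 : 0.206116
Chlorine pattern (n=2): 0.57395776 : 0.36728448 : 0.05875776
Convolve the two distributions (both contribute in 2-u steps):
  M: 0.298116×0.57395776 = 0.171106
  M+2: 0.298116×0.36728448 + 0.495768×0.57395776 = 0.394043
  M+4: 0.298116×0.05875776 + 0.495768×0.36728448 + 0.206116×0.57395776 = 0.317906
  M+6: 0.495768×0.05875776 + 0.206116×0.36728448 = 0.104833
  M+8: 0.206116×0.05875776 = 0.012111
Scale to base peak (0.394043) = 100: 43.42 : 100.00 : 80.68 : 26.60 : 3.07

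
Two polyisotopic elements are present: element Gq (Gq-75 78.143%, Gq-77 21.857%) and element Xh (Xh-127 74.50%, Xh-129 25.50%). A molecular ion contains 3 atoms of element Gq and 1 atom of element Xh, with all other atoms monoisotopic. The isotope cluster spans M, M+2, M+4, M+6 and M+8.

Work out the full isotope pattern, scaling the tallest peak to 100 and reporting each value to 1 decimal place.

Element Gq pattern (n=3): 0.47716682 : 0.40039806 : 0.1119934 : 0.01044171
Element Xh pattern (n=1): 0.7450 : 0.2550
Convolve the two distributions (both contribute in 2-u steps):
  M: 0.47716682×0.7450 = 0.355489
  M+2: 0.47716682×0.2550 + 0.40039806×0.7450 = 0.419974
  M+4: 0.40039806×0.2550 + 0.1119934×0.7450 = 0.185537
  M+6: 0.1119934×0.2550 + 0.01044171×0.7450 = 0.036337
  M+8: 0.01044171×0.2550 = 0.002663
Scale to base peak (0.419974) = 100: 84.6 : 100.0 : 44.2 : 8.7 : 0.6

84.6 : 100.0 : 44.2 : 8.7 : 0.6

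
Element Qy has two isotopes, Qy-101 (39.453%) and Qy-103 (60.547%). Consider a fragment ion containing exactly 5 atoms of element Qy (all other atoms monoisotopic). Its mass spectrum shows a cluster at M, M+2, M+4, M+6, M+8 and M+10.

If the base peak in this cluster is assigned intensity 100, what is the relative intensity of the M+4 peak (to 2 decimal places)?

65.16

Binomial terms of (0.39453 + 0.60547)^5: M 0.0096, M+2 0.0733, M+4 0.2251, M+6 0.3455, M+8 0.2651, M+10 0.0814 → M+6 is the base peak.
P(M+6) = C(5,3) × 0.39453^2 × 0.60547^3 = 10 × 0.15565392 × 0.22196162 = 0.345492 (base)
P(M+4) = C(5,2) × 0.39453^3 × 0.60547^2 = 10 × 0.06141014 × 0.36659392 = 0.225126
Relative intensity = 0.225126 / 0.345492 × 100 = 65.16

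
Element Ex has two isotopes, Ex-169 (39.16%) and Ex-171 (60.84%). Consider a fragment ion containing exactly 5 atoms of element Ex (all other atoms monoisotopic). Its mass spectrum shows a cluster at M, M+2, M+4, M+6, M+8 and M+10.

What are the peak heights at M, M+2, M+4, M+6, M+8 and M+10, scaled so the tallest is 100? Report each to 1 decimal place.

2.7 : 20.7 : 64.4 : 100.0 : 77.7 : 24.1

The 5 Ex atoms are independent, so intensities follow the terms of (0.3916 + 0.6084)^5.
P(M) = 0.3916^5 = 0.009209
P(M+2) = 5 × 0.3916^4 × 0.6084^1 = 0.071537
P(M+4) = 10 × 0.3916^3 × 0.6084^2 = 0.222283
P(M+6) = 10 × 0.3916^2 × 0.6084^3 = 0.345345
P(M+8) = 5 × 0.3916^1 × 0.6084^4 = 0.268268
P(M+10) = 0.6084^5 = 0.083358
The M+6 peak is largest (0.345345); scaling to 100 gives 2.7 : 20.7 : 64.4 : 100.0 : 77.7 : 24.1.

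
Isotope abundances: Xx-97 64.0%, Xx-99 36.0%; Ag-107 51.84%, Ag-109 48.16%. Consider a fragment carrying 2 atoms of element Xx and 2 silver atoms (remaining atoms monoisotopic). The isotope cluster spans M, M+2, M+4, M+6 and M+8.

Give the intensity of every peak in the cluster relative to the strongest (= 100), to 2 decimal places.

30.58 : 91.23 : 100.00 : 47.67 : 8.35

Element Xx pattern (n=2): 0.4096 : 0.4608 : 0.1296
Silver pattern (n=2): 0.26873856 : 0.49932288 : 0.23193856
Convolve the two distributions (both contribute in 2-u steps):
  M: 0.4096×0.26873856 = 0.110075
  M+2: 0.4096×0.49932288 + 0.4608×0.26873856 = 0.328357
  M+4: 0.4096×0.23193856 + 0.4608×0.49932288 + 0.1296×0.26873856 = 0.359919
  M+6: 0.4608×0.23193856 + 0.1296×0.49932288 = 0.171590
  M+8: 0.1296×0.23193856 = 0.030059
Scale to base peak (0.359919) = 100: 30.58 : 91.23 : 100.00 : 47.67 : 8.35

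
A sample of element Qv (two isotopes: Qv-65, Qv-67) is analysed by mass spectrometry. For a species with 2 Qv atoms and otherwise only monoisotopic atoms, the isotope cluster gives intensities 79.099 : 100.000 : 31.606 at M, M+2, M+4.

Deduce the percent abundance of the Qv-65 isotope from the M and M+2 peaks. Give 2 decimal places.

61.27%

Let p = fractional abundance of Qv-65. I(M+2)/I(M) = [C(2,1)·p^1·(1−p)] / p^2 = 2·(1−p)/p = 100.000/79.099 = 1.2642
(1−p)/p = 1.2642/2 = 0.6321  ⇒  p = 1/(1 + 0.6321) = 0.6127
Qv-65: 61.27%, Qv-67: 38.73%.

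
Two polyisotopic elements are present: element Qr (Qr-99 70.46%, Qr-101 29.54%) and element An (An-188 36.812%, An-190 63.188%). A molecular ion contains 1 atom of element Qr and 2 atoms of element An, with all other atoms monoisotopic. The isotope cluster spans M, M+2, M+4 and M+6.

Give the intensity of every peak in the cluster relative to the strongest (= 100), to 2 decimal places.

22.80 : 87.84 : 100.00 : 28.17

Element Qr pattern (n=1): 0.7046 : 0.2954
Element An pattern (n=2): 0.13551233 : 0.46521533 : 0.39927233
Convolve the two distributions (both contribute in 2-u steps):
  M: 0.7046×0.13551233 = 0.095482
  M+2: 0.7046×0.46521533 + 0.2954×0.13551233 = 0.367821
  M+4: 0.7046×0.39927233 + 0.2954×0.46521533 = 0.418752
  M+6: 0.2954×0.39927233 = 0.117945
Scale to base peak (0.418752) = 100: 22.80 : 87.84 : 100.00 : 28.17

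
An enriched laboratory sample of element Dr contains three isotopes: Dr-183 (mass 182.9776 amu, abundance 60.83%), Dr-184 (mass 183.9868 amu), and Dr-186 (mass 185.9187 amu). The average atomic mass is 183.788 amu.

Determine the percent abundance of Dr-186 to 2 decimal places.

21.49%

Let x and y be the fractions of Dr-184 and Dr-186. Then x + y = 1 − 0.6083 = 0.3917 and 183.9868x + 185.9187y = 183.788 − 0.6083×182.9776 = 72.48272592.
Substituting: 183.9868x + 185.9187(0.3917 − x) = 72.48272592
(183.9868 − 185.9187)x = -0.34162887  ⇒  x = 0.17684, y = 0.21486
Dr-184: 17.68%, Dr-186: 21.49%.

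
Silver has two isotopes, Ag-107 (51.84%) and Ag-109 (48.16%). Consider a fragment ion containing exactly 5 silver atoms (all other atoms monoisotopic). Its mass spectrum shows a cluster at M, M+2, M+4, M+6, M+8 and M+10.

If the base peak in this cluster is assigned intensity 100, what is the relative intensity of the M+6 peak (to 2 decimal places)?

Binomial terms of (0.5184 + 0.4816)^5: M 0.0374, M+2 0.1739, M+4 0.3231, M+6 0.3002, M+8 0.1394, M+10 0.0259 → M+4 is the base peak.
P(M+4) = C(5,2) × 0.5184^3 × 0.4816^2 = 10 × 0.13931407 × 0.23193856 = 0.323123 (base)
P(M+6) = C(5,3) × 0.5184^2 × 0.4816^3 = 10 × 0.26873856 × 0.11170161 = 0.300185
Relative intensity = 0.300185 / 0.323123 × 100 = 92.90

92.90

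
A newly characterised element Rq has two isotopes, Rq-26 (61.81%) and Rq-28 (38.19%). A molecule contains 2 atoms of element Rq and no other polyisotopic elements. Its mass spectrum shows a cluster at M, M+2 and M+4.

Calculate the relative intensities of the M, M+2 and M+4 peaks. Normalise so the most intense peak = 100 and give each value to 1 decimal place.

Each Rq atom is independently Rq-26 (p = 0.6181) or Rq-28 (q = 0.3819); the cluster is the binomial expansion (p + q)^2.
P(M) = 0.6181^2 = 0.382048
P(M+2) = 2 × 0.6181^1 × 0.3819^1 = 0.472105
P(M+4) = 0.3819^2 = 0.145848
The M+2 peak is largest (0.472105); scaling to 100 gives 80.9 : 100.0 : 30.9.

80.9 : 100.0 : 30.9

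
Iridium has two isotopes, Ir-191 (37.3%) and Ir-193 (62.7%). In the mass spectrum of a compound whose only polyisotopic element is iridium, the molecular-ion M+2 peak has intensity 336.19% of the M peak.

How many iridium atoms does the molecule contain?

With n Ir atoms, P(M+2)/P(M) = C(n,1)·p^(n−1)q / p^n = n·q/p = n · 0.627/0.373.
n = 3.3619 × 0.373/0.627 = 2.00 ≈ 2

2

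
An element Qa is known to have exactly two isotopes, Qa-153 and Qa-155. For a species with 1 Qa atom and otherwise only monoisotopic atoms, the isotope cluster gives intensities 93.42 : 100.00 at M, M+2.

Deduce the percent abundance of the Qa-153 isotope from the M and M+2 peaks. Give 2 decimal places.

Let p = fractional abundance of Qa-153. I(M+2)/I(M) = [C(1,1)·p^0·(1−p)] / p^1 = 1·(1−p)/p = 100.00/93.42 = 1.0704
(1−p)/p = 1.0704/1 = 1.0704  ⇒  p = 1/(1 + 1.0704) = 0.4830
Qa-153: 48.30%, Qa-155: 51.70%.

48.30%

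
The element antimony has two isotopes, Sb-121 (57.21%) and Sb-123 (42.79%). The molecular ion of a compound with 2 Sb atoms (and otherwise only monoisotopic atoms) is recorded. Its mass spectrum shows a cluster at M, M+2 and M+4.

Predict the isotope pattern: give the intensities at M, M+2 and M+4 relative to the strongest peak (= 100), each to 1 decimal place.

66.8 : 100.0 : 37.4

Each Sb atom is independently Sb-121 (p = 0.5721) or Sb-123 (q = 0.4279); the cluster is the binomial expansion (p + q)^2.
P(M) = 0.5721^2 = 0.327298
P(M+2) = 2 × 0.5721^1 × 0.4279^1 = 0.489603
P(M+4) = 0.4279^2 = 0.183098
The M+2 peak is largest (0.489603); scaling to 100 gives 66.8 : 100.0 : 37.4.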